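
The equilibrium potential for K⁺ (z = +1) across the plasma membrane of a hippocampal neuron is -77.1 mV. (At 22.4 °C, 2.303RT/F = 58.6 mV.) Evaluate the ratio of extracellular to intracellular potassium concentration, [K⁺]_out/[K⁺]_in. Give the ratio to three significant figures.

0.0483

log₁₀([out]/[in]) = E·z/(58.6) = -77.1 × 1 / 58.6 = -1.3157
[out]/[in] = 10^(-1.3157) = 0.04834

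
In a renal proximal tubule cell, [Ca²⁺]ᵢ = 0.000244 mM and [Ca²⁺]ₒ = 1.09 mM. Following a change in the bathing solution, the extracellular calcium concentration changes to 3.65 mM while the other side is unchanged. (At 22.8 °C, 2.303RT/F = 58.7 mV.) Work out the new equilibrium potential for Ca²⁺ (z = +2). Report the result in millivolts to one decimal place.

122.5 mV

After the shift: [Ca²⁺]_out = 3.65, [Ca²⁺]_in = 0.000244 mM.
E_new = (58.7/2)·log₁₀(3.65/0.000244) = 29.35 · (4.1749) = 122.53 mV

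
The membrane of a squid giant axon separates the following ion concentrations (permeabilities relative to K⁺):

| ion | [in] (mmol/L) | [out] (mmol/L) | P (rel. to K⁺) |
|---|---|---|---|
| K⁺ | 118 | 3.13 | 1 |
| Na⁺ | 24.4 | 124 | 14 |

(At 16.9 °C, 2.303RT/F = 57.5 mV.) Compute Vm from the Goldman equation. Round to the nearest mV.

33 mV

Vm = 57.5 · log₁₀[(Σ P·[cation]ₒ + Σ P·[anion]ᵢ) / (Σ P·[cation]ᵢ + Σ P·[anion]ₒ)]
Numerator = 1×3.13 + 14×124 = 1739
Denominator = 1×118 + 14×24.4 = 459.6
Vm = 57.5 · log₁₀(3.784) = 57.5 × (0.5780) = 33.23 mV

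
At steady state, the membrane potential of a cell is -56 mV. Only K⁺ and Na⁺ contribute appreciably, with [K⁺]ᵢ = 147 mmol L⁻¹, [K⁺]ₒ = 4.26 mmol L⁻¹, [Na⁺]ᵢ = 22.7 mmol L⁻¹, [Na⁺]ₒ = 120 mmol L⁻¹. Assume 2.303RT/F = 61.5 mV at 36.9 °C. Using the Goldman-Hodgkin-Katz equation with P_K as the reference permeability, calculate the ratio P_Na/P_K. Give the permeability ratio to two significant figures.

Let α = P_Na/P_K. GHK: Vm = 61.5·log₁₀[(Kₒ + α·Naₒ)/(Kᵢ + α·Naᵢ)].
10^(Vm/61.5) = 10^(-56.0/61.5) = 0.12287
So 0.12287·(Kᵢ + α·Naᵢ) = Kₒ + α·Naₒ → α = (0.12287·147.0 − 4.26) / (120.0 − 0.12287·22.7)
α = (18.06 − 4.26) / (120.0 − 2.789) = 13.8/117.2 = 0.1177

0.12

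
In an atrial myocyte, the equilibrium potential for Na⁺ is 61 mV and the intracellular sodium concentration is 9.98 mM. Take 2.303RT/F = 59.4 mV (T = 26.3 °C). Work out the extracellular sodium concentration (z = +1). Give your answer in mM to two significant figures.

110 mM

Nernst: E = (59.4/1) · log₁₀([out]/[in]), so log₁₀([out]/[in]) = 61.0 × 1 / 59.4 = 1.0269.
[out]/[in] = 10^(1.0269) = 10.64.
[out] = 10.64 × 9.98 = 106.2 mM.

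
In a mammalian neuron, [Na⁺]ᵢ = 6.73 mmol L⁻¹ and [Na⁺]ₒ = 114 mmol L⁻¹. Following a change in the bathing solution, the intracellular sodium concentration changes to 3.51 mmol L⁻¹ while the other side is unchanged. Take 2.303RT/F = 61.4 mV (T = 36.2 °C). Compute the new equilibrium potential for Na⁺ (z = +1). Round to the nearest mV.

After the shift: [Na⁺]_out = 114, [Na⁺]_in = 3.51 mmol L⁻¹.
E_new = (61.4/1)·log₁₀(114/3.51) = 61.40 · (1.5116) = 92.81 mV

93 mV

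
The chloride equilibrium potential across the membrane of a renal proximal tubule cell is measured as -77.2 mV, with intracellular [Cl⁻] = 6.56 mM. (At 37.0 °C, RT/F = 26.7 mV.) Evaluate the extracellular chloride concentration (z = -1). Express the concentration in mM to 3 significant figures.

Nernst: E = (26.7/-1) · ln([out]/[in]), so ln([out]/[in]) = -77.2 × -1 / 26.7 = 2.8914.
[out]/[in] = e^(2.8914) = 18.02.
[out] = 18.02 × 6.56 = 118.2 mM.

118 mM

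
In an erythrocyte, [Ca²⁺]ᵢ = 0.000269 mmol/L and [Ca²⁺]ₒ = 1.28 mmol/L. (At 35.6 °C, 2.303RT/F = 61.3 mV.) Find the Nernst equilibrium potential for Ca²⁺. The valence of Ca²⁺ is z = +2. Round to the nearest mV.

113 mV

E = (61.3/z) · log₁₀([Ca²⁺]_out/[Ca²⁺]_in) with z = +2.
= (61.3/2) · log₁₀(1.28/0.000269) = 30.65 · log₁₀(4758)
= 30.65 · (3.6775) = 112.71 mV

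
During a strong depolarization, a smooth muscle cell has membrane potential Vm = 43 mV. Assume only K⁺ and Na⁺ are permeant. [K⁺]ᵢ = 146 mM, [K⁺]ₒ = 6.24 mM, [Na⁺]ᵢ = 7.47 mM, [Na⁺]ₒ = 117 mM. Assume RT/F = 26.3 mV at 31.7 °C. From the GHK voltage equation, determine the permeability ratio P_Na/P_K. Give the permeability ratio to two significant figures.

9.4

Let α = P_Na/P_K. GHK: Vm = 26.3·ln[(Kₒ + α·Naₒ)/(Kᵢ + α·Naᵢ)].
e^(Vm/26.3) = e^(43.0/26.3) = 5.1294
So 5.1294·(Kᵢ + α·Naᵢ) = Kₒ + α·Naₒ → α = (5.1294·146.0 − 6.24) / (117.0 − 5.1294·7.47)
α = (748.9 − 6.24) / (117.0 − 38.32) = 742.6/78.68 = 9.438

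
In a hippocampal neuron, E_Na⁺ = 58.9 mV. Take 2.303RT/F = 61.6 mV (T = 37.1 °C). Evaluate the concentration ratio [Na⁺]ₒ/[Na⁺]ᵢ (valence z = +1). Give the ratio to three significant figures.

9.04

log₁₀([out]/[in]) = E·z/(61.6) = 58.9 × 1 / 61.6 = 0.9562
[out]/[in] = 10^(0.9562) = 9.04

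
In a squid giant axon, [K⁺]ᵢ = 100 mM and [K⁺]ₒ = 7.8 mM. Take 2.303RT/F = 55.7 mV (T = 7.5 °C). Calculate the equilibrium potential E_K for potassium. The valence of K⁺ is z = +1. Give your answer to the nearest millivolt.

E = (55.7/z) · log₁₀([K⁺]_out/[K⁺]_in) with z = +1.
= (55.7/1) · log₁₀(7.8/100) = 55.70 · log₁₀(0.078)
= 55.70 · (-1.1079) = -61.71 mV

-62 mV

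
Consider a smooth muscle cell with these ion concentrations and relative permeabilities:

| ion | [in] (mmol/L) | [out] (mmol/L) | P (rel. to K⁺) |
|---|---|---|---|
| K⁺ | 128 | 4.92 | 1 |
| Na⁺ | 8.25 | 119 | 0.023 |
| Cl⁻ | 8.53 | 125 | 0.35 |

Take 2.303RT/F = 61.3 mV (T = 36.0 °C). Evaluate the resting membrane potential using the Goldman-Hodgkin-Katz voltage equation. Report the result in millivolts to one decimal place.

-74.1 mV

Vm = 61.3 · log₁₀[(Σ P·[cation]ₒ + Σ P·[anion]ᵢ) / (Σ P·[cation]ᵢ + Σ P·[anion]ₒ)]
Numerator = 1×4.92 + 0.023×119 + 0.35×8.53 = 10.64
Denominator = 1×128 + 0.023×8.25 + 0.35×125 = 171.9
Vm = 61.3 · log₁₀(0.061897) = 61.3 × (-1.2083) = -74.07 mV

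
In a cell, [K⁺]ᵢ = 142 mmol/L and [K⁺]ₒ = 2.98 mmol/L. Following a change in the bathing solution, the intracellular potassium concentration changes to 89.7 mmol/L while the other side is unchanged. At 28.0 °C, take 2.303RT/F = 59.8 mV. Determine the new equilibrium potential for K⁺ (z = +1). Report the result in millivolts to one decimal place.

After the shift: [K⁺]_out = 2.98, [K⁺]_in = 89.7 mmol/L.
E_new = (59.8/1)·log₁₀(2.98/89.7) = 59.80 · (-1.4786) = -88.42 mV

-88.4 mV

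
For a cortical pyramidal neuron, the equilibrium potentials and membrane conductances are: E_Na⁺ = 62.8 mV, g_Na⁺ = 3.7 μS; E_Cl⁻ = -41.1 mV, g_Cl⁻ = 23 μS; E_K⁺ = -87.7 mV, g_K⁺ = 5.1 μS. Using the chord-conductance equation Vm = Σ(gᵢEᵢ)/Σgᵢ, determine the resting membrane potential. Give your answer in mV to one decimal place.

-36.5 mV

Σ gᵢEᵢ = 3.7·(62.8) + 23·(-41.1) + 5.1·(-87.7) = -1160.21
Σ gᵢ = 3.7 + 23 + 5.1 = 31.8
Vm = -1160.21 / 31.8 = -36.48 mV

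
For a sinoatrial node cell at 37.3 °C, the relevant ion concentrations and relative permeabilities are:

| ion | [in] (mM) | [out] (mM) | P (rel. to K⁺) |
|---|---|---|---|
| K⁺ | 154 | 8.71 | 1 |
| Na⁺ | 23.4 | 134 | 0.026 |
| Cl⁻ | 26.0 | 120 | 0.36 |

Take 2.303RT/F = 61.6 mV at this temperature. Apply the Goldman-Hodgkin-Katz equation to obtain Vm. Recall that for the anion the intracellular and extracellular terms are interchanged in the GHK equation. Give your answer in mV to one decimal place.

-59.3 mV

Vm = 61.6 · log₁₀[(Σ P·[cation]ₒ + Σ P·[anion]ᵢ) / (Σ P·[cation]ᵢ + Σ P·[anion]ₒ)]
Numerator = 1×8.71 + 0.026×134 + 0.36×26.0 = 21.55
Denominator = 1×154 + 0.026×23.4 + 0.36×120 = 197.8
Vm = 61.6 · log₁₀(0.10896) = 61.6 × (-0.9627) = -59.30 mV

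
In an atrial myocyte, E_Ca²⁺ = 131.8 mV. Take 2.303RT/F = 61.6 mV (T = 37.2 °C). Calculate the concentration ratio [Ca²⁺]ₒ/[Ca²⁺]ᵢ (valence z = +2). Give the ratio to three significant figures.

19000

log₁₀([out]/[in]) = E·z/(61.6) = 131.8 × 2 / 61.6 = 4.2792
[out]/[in] = 10^(4.2792) = 1.902e+04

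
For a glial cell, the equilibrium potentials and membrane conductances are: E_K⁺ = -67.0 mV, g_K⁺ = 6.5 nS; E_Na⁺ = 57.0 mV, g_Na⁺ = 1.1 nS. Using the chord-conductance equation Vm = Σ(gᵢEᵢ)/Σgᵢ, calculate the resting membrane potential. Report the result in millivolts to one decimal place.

Σ gᵢEᵢ = 6.5·(-67.0) + 1.1·(57.0) = -372.80
Σ gᵢ = 6.5 + 1.1 = 7.6
Vm = -372.80 / 7.6 = -49.05 mV

-49.1 mV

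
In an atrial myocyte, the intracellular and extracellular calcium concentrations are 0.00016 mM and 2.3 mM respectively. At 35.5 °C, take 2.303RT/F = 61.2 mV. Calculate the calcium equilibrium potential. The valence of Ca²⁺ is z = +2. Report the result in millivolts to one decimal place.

E = (61.2/z) · log₁₀([Ca²⁺]_out/[Ca²⁺]_in) with z = +2.
= (61.2/2) · log₁₀(2.3/0.00016) = 30.60 · log₁₀(1.437e+04)
= 30.60 · (4.1576) = 127.22 mV

127.2 mV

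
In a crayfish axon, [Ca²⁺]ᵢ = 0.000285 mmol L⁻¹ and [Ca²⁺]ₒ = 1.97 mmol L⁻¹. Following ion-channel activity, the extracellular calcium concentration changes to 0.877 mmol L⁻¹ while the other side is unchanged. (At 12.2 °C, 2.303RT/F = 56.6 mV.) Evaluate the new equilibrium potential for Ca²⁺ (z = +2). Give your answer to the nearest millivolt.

99 mV

After the shift: [Ca²⁺]_out = 0.877, [Ca²⁺]_in = 0.000285 mmol L⁻¹.
E_new = (56.6/2)·log₁₀(0.877/0.000285) = 28.30 · (3.4882) = 98.71 mV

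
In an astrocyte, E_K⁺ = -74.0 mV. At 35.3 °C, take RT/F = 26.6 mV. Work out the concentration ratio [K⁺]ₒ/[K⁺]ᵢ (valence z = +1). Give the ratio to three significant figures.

ln([out]/[in]) = E·z/(26.6) = -74.0 × 1 / 26.6 = -2.7820
[out]/[in] = e^(-2.7820) = 0.06192

0.0619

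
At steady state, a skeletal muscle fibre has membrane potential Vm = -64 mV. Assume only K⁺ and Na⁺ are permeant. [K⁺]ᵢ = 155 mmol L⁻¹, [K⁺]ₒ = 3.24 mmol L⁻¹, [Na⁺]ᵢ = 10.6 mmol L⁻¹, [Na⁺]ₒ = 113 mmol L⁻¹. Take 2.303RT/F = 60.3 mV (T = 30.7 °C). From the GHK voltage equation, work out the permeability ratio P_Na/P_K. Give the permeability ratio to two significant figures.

0.091

Let α = P_Na/P_K. GHK: Vm = 60.3·log₁₀[(Kₒ + α·Naₒ)/(Kᵢ + α·Naᵢ)].
10^(Vm/60.3) = 10^(-64.0/60.3) = 0.086824
So 0.086824·(Kᵢ + α·Naᵢ) = Kₒ + α·Naₒ → α = (0.086824·155.0 − 3.24) / (113.0 − 0.086824·10.6)
α = (13.46 − 3.24) / (113.0 − 0.9203) = 10.22/112.1 = 0.09116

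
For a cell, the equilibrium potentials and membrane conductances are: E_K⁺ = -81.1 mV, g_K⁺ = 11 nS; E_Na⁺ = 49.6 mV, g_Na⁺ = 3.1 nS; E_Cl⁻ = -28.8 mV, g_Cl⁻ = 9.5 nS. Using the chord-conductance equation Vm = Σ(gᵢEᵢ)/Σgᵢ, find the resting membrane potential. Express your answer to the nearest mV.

-43 mV

Σ gᵢEᵢ = 11·(-81.1) + 3.1·(49.6) + 9.5·(-28.8) = -1011.94
Σ gᵢ = 11 + 3.1 + 9.5 = 23.6
Vm = -1011.94 / 23.6 = -42.88 mV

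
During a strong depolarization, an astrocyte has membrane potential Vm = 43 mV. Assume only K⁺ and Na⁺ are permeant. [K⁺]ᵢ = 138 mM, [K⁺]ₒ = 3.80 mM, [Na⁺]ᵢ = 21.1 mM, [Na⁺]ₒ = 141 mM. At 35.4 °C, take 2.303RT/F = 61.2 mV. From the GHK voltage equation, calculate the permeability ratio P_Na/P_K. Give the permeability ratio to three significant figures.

20.0

Let α = P_Na/P_K. GHK: Vm = 61.2·log₁₀[(Kₒ + α·Naₒ)/(Kᵢ + α·Naᵢ)].
10^(Vm/61.2) = 10^(43.0/61.2) = 5.0421
So 5.0421·(Kᵢ + α·Naᵢ) = Kₒ + α·Naₒ → α = (5.0421·138.0 − 3.8) / (141.0 − 5.0421·21.1)
α = (695.8 − 3.8) / (141.0 − 106.4) = 692/34.61 = 19.99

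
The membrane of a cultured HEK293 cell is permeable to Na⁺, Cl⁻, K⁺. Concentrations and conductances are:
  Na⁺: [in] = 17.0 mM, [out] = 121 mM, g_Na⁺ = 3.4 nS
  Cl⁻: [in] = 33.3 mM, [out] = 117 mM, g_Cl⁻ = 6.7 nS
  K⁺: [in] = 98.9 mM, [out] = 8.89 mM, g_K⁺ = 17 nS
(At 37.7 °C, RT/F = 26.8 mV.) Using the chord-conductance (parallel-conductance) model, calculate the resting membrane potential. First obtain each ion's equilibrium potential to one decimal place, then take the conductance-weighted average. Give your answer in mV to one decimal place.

E_Na⁺ = (26.8/1)·ln(121/17.0) = 52.6 mV
E_Cl⁻ = (26.8/-1)·ln(117/33.3) = -33.7 mV
E_K⁺ = (26.8/1)·ln(8.89/98.9) = -64.6 mV
Vm = (Σ gᵢEᵢ)/(Σ gᵢ) = (3.4·52.6 + 6.7·-33.7 + 17·-64.6) / (3.4 + 6.7 + 17)
= -1145.15 / 27.1 = -42.26 mV

-42.3 mV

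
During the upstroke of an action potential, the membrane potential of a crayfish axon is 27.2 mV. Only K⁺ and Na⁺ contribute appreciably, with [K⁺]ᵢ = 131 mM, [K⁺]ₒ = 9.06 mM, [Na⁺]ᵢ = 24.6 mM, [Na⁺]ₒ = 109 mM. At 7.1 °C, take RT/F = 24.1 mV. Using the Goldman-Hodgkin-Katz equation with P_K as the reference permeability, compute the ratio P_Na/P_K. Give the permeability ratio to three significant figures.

Let α = P_Na/P_K. GHK: Vm = 24.1·ln[(Kₒ + α·Naₒ)/(Kᵢ + α·Naᵢ)].
e^(Vm/24.1) = e^(27.2/24.1) = 3.0914
So 3.0914·(Kᵢ + α·Naᵢ) = Kₒ + α·Naₒ → α = (3.0914·131.0 − 9.06) / (109.0 − 3.0914·24.6)
α = (405 − 9.06) / (109.0 − 76.05) = 395.9/32.95 = 12.02

12.0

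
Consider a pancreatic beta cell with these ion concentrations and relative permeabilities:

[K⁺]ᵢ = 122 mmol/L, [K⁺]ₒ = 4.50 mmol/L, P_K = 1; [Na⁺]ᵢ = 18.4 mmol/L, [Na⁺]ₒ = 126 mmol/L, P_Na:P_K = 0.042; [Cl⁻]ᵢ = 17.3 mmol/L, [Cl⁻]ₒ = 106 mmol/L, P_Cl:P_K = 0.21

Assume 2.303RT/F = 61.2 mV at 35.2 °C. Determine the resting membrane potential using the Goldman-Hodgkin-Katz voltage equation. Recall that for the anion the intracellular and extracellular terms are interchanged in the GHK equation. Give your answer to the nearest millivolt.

-63 mV

Vm = 61.2 · log₁₀[(Σ P·[cation]ₒ + Σ P·[anion]ᵢ) / (Σ P·[cation]ᵢ + Σ P·[anion]ₒ)]
Numerator = 1×4.50 + 0.042×126 + 0.21×17.3 = 13.43
Denominator = 1×122 + 0.042×18.4 + 0.21×106 = 145
Vm = 61.2 · log₁₀(0.092565) = 61.2 × (-1.0336) = -63.25 mV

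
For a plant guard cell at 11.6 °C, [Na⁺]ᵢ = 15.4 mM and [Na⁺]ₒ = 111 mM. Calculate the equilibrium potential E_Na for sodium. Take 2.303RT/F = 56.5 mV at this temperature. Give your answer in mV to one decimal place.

E = (56.5/z) · log₁₀([Na⁺]_out/[Na⁺]_in) with z = +1.
= (56.5/1) · log₁₀(111/15.4) = 56.50 · log₁₀(7.208)
= 56.50 · (0.8578) = 48.47 mV

48.5 mV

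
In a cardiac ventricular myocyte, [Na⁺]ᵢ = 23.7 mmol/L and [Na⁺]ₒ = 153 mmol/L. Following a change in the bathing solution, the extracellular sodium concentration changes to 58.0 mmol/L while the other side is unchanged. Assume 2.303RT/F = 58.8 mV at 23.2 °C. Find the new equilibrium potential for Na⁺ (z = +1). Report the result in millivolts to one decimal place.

After the shift: [Na⁺]_out = 58.0, [Na⁺]_in = 23.7 mmol/L.
E_new = (58.8/1)·log₁₀(58.0/23.7) = 58.80 · (0.3887) = 22.85 mV

22.9 mV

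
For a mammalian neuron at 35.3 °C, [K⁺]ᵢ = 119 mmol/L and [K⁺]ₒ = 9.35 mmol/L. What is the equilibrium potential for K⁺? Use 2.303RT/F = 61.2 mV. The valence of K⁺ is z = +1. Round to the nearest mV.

-68 mV

E = (61.2/z) · log₁₀([K⁺]_out/[K⁺]_in) with z = +1.
= (61.2/1) · log₁₀(9.35/119) = 61.20 · log₁₀(0.07857)
= 61.20 · (-1.1047) = -67.61 mV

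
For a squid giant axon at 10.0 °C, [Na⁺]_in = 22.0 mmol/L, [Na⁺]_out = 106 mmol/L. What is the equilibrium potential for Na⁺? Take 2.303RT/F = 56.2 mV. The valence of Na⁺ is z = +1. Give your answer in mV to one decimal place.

38.4 mV

E = (56.2/z) · log₁₀([Na⁺]_out/[Na⁺]_in) with z = +1.
= (56.2/1) · log₁₀(106/22.0) = 56.20 · log₁₀(4.818)
= 56.20 · (0.6829) = 38.38 mV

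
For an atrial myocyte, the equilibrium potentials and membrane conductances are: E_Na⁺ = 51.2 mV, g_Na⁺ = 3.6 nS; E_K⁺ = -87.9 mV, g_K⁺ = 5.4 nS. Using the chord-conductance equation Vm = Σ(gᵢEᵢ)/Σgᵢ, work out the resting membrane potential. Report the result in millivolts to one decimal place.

-32.3 mV

Σ gᵢEᵢ = 3.6·(51.2) + 5.4·(-87.9) = -290.34
Σ gᵢ = 3.6 + 5.4 = 9
Vm = -290.34 / 9 = -32.26 mV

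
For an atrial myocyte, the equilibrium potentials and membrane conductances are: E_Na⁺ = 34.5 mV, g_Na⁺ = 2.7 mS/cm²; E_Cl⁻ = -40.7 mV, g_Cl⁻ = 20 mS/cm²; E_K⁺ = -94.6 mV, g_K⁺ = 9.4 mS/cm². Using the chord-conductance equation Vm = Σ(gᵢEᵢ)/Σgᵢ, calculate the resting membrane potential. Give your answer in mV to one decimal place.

-50.2 mV

Σ gᵢEᵢ = 2.7·(34.5) + 20·(-40.7) + 9.4·(-94.6) = -1610.09
Σ gᵢ = 2.7 + 20 + 9.4 = 32.1
Vm = -1610.09 / 32.1 = -50.16 mV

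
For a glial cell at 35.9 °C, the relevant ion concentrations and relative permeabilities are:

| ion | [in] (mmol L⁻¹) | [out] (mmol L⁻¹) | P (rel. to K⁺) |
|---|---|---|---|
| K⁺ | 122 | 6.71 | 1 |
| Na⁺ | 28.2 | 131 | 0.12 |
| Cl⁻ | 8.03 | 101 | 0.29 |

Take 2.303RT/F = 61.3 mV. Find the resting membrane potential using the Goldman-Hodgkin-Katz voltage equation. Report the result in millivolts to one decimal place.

-48.8 mV

Vm = 61.3 · log₁₀[(Σ P·[cation]ₒ + Σ P·[anion]ᵢ) / (Σ P·[cation]ᵢ + Σ P·[anion]ₒ)]
Numerator = 1×6.71 + 0.12×131 + 0.29×8.03 = 24.76
Denominator = 1×122 + 0.12×28.2 + 0.29×101 = 154.7
Vm = 61.3 · log₁₀(0.16007) = 61.3 × (-0.7957) = -48.78 mV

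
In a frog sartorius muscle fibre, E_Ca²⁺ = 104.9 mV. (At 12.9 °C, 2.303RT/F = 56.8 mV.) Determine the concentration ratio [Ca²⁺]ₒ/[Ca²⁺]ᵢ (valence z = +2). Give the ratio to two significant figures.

log₁₀([out]/[in]) = E·z/(56.8) = 104.9 × 2 / 56.8 = 3.6937
[out]/[in] = 10^(3.6937) = 4939

4900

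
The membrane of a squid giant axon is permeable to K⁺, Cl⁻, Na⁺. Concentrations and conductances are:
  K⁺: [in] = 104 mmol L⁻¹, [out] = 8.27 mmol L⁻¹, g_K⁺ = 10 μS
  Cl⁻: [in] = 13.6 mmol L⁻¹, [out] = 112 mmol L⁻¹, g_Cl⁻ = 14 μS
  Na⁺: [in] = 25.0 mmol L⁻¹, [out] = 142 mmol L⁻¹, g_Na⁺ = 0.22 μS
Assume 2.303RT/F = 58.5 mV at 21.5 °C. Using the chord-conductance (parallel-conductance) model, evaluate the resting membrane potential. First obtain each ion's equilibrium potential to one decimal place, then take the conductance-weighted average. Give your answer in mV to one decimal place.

-57.1 mV

E_K⁺ = (58.5/1)·log₁₀(8.27/104) = -64.3 mV
E_Cl⁻ = (58.5/-1)·log₁₀(112/13.6) = -53.6 mV
E_Na⁺ = (58.5/1)·log₁₀(142/25.0) = 44.1 mV
Vm = (Σ gᵢEᵢ)/(Σ gᵢ) = (10·-64.3 + 14·-53.6 + 0.22·44.1) / (10 + 14 + 0.22)
= -1383.70 / 24.22 = -57.13 mV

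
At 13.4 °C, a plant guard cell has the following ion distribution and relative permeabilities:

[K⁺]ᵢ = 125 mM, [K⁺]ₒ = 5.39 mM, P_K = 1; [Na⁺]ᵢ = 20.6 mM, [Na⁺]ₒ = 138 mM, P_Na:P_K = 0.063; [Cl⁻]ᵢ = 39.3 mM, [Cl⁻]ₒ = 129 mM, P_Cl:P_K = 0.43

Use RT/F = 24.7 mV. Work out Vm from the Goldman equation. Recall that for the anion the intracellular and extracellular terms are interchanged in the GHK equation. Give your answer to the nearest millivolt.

-44 mV

Vm = 24.7 · ln[(Σ P·[cation]ₒ + Σ P·[anion]ᵢ) / (Σ P·[cation]ᵢ + Σ P·[anion]ₒ)]
Numerator = 1×5.39 + 0.063×138 + 0.43×39.3 = 30.98
Denominator = 1×125 + 0.063×20.6 + 0.43×129 = 181.8
Vm = 24.7 · ln(0.17045) = 24.7 × (-1.7693) = -43.70 mV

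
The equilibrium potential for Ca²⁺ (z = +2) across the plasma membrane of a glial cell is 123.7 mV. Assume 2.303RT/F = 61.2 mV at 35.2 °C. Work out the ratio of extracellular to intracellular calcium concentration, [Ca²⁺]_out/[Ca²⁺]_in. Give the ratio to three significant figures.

11000

log₁₀([out]/[in]) = E·z/(61.2) = 123.7 × 2 / 61.2 = 4.0425
[out]/[in] = 10^(4.0425) = 1.103e+04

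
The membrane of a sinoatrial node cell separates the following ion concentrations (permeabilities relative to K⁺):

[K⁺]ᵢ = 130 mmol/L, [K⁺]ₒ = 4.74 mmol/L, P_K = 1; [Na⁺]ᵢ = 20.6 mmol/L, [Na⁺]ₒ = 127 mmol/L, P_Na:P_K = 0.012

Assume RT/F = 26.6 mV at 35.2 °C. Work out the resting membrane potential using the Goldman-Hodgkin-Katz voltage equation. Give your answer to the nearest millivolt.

Vm = 26.6 · ln[(Σ P·[cation]ₒ + Σ P·[anion]ᵢ) / (Σ P·[cation]ᵢ + Σ P·[anion]ₒ)]
Numerator = 1×4.74 + 0.012×127 = 6.264
Denominator = 1×130 + 0.012×20.6 = 130.2
Vm = 26.6 · ln(0.048093) = 26.6 × (-3.0346) = -80.72 mV

-81 mV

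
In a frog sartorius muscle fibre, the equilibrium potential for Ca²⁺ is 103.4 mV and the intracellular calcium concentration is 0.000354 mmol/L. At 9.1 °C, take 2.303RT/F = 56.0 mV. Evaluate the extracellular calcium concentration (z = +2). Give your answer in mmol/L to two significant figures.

Nernst: E = (56.0/2) · log₁₀([out]/[in]), so log₁₀([out]/[in]) = 103.4 × 2 / 56.0 = 3.6929.
[out]/[in] = 10^(3.6929) = 4930.
[out] = 4930 × 0.000354 = 1.745 mmol/L.

1.7 mmol/L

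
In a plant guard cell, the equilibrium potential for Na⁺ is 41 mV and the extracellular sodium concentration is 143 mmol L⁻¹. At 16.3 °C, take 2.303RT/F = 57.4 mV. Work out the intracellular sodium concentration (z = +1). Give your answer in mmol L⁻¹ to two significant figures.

28 mmol L⁻¹

Nernst: E = (57.4/1) · log₁₀([out]/[in]), so log₁₀([out]/[in]) = 41.0 × 1 / 57.4 = 0.7143.
[out]/[in] = 10^(0.7143) = 5.179.
[in] = 143 / 5.179 = 27.61 mmol L⁻¹.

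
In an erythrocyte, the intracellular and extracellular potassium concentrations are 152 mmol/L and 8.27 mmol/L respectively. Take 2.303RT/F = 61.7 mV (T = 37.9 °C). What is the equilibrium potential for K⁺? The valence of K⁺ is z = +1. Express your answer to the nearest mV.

-78 mV

E = (61.7/z) · log₁₀([K⁺]_out/[K⁺]_in) with z = +1.
= (61.7/1) · log₁₀(8.27/152) = 61.70 · log₁₀(0.05441)
= 61.70 · (-1.2643) = -78.01 mV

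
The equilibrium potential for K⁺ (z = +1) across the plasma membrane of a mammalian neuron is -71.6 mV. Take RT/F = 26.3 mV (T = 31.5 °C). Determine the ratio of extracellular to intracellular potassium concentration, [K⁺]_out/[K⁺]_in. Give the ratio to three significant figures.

ln([out]/[in]) = E·z/(26.3) = -71.6 × 1 / 26.3 = -2.7224
[out]/[in] = e^(-2.7224) = 0.06571

0.0657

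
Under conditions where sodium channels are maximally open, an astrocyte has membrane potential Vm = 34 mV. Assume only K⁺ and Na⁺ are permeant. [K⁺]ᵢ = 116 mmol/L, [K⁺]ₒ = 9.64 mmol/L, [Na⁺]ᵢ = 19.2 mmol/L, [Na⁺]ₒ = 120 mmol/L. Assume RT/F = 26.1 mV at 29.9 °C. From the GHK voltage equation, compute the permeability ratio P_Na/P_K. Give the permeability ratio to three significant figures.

Let α = P_Na/P_K. GHK: Vm = 26.1·ln[(Kₒ + α·Naₒ)/(Kᵢ + α·Naᵢ)].
e^(Vm/26.1) = e^(34.0/26.1) = 3.6792
So 3.6792·(Kᵢ + α·Naᵢ) = Kₒ + α·Naₒ → α = (3.6792·116.0 − 9.64) / (120.0 − 3.6792·19.2)
α = (426.8 − 9.64) / (120.0 − 70.64) = 417.1/49.36 = 8.451

8.45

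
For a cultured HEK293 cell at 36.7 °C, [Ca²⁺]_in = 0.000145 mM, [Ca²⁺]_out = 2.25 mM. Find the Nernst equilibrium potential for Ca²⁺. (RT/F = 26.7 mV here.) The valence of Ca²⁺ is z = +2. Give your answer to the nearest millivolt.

E = (26.7/z) · ln([Ca²⁺]_out/[Ca²⁺]_in) with z = +2.
= (26.7/2) · ln(2.25/0.000145) = 13.35 · ln(1.552e+04)
= 13.35 · (9.6497) = 128.82 mV

129 mV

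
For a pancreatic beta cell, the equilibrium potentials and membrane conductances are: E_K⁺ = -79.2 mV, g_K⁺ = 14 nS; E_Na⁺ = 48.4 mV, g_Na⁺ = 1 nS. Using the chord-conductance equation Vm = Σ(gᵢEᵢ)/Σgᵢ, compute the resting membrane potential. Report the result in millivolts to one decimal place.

-70.7 mV

Σ gᵢEᵢ = 14·(-79.2) + 1·(48.4) = -1060.40
Σ gᵢ = 14 + 1 = 15
Vm = -1060.40 / 15 = -70.69 mV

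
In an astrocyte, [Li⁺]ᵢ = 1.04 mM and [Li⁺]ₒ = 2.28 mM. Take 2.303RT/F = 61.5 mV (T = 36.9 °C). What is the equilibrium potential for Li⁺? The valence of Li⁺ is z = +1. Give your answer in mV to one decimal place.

21.0 mV

E = (61.5/z) · log₁₀([Li⁺]_out/[Li⁺]_in) with z = +1.
= (61.5/1) · log₁₀(2.28/1.04) = 61.50 · log₁₀(2.192)
= 61.50 · (0.3409) = 20.97 mV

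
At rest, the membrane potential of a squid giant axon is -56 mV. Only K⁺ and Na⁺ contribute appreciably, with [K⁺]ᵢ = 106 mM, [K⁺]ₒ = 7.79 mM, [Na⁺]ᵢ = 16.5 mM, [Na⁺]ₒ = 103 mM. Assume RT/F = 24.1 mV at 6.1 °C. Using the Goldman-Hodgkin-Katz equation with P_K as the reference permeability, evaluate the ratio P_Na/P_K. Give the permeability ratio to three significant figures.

0.0255

Let α = P_Na/P_K. GHK: Vm = 24.1·ln[(Kₒ + α·Naₒ)/(Kᵢ + α·Naᵢ)].
e^(Vm/24.1) = e^(-56.0/24.1) = 0.097915
So 0.097915·(Kᵢ + α·Naᵢ) = Kₒ + α·Naₒ → α = (0.097915·106.0 − 7.79) / (103.0 − 0.097915·16.5)
α = (10.38 − 7.79) / (103.0 − 1.616) = 2.589/101.4 = 0.02554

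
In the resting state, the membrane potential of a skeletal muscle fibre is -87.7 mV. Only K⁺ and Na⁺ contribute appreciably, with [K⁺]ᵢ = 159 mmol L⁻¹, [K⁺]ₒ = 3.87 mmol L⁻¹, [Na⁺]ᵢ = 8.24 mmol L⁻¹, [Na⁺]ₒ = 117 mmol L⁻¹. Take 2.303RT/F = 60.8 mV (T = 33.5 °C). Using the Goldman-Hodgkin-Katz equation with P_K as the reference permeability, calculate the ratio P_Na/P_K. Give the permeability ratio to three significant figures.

Let α = P_Na/P_K. GHK: Vm = 60.8·log₁₀[(Kₒ + α·Naₒ)/(Kᵢ + α·Naᵢ)].
10^(Vm/60.8) = 10^(-87.7/60.8) = 0.036105
So 0.036105·(Kᵢ + α·Naᵢ) = Kₒ + α·Naₒ → α = (0.036105·159.0 − 3.87) / (117.0 − 0.036105·8.24)
α = (5.741 − 3.87) / (117.0 − 0.2975) = 1.871/116.7 = 0.01603

0.0160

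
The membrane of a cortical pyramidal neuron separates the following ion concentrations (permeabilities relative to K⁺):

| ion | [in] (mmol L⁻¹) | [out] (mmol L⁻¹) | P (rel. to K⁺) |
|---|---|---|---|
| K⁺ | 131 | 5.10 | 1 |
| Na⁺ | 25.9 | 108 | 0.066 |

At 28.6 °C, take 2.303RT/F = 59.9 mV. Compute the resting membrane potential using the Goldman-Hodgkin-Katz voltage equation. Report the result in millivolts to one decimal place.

-62.0 mV

Vm = 59.9 · log₁₀[(Σ P·[cation]ₒ + Σ P·[anion]ᵢ) / (Σ P·[cation]ᵢ + Σ P·[anion]ₒ)]
Numerator = 1×5.10 + 0.066×108 = 12.23
Denominator = 1×131 + 0.066×25.9 = 132.7
Vm = 59.9 · log₁₀(0.092141) = 59.9 × (-1.0355) = -62.03 mV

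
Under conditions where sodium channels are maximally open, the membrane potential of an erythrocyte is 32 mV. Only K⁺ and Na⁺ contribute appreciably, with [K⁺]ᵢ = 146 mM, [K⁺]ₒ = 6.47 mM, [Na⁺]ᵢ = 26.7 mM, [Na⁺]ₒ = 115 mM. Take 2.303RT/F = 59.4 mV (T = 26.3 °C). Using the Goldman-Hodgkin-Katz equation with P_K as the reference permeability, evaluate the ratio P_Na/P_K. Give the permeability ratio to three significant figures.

Let α = P_Na/P_K. GHK: Vm = 59.4·log₁₀[(Kₒ + α·Naₒ)/(Kᵢ + α·Naᵢ)].
10^(Vm/59.4) = 10^(32.0/59.4) = 3.4572
So 3.4572·(Kᵢ + α·Naᵢ) = Kₒ + α·Naₒ → α = (3.4572·146.0 − 6.47) / (115.0 − 3.4572·26.7)
α = (504.7 − 6.47) / (115.0 − 92.31) = 498.3/22.69 = 21.96

22.0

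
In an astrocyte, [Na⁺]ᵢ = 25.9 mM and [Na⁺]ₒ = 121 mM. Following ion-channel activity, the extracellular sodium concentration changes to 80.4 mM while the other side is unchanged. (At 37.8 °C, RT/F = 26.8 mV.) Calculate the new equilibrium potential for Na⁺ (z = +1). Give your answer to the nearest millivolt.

30 mV

After the shift: [Na⁺]_out = 80.4, [Na⁺]_in = 25.9 mM.
E_new = (26.8/1)·ln(80.4/25.9) = 26.80 · (1.1328) = 30.36 mV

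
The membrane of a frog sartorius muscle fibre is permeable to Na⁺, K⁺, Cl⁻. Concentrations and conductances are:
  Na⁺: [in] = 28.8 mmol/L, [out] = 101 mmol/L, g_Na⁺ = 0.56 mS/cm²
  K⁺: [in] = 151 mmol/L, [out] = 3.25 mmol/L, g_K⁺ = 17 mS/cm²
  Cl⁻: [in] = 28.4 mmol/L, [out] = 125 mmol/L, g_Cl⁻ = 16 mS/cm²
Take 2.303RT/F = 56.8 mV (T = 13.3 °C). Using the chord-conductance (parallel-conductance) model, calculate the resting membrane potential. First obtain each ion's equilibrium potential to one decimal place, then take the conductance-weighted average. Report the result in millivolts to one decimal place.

E_Na⁺ = (56.8/1)·log₁₀(101/28.8) = 31.0 mV
E_K⁺ = (56.8/1)·log₁₀(3.25/151) = -94.7 mV
E_Cl⁻ = (56.8/-1)·log₁₀(125/28.4) = -36.6 mV
Vm = (Σ gᵢEᵢ)/(Σ gᵢ) = (0.56·31.0 + 17·-94.7 + 16·-36.6) / (0.56 + 17 + 16)
= -2178.14 / 33.56 = -64.90 mV

-64.9 mV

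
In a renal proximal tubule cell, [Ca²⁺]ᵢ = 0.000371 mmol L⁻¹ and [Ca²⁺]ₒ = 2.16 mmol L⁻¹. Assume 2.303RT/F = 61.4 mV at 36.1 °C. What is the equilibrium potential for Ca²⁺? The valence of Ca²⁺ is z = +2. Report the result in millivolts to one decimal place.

115.6 mV

E = (61.4/z) · log₁₀([Ca²⁺]_out/[Ca²⁺]_in) with z = +2.
= (61.4/2) · log₁₀(2.16/0.000371) = 30.70 · log₁₀(5822)
= 30.70 · (3.7651) = 115.59 mV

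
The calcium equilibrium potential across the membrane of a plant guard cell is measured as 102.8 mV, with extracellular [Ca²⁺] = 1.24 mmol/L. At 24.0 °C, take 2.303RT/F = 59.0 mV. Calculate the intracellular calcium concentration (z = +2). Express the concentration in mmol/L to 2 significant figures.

0.00041 mmol/L

Nernst: E = (59.0/2) · log₁₀([out]/[in]), so log₁₀([out]/[in]) = 102.8 × 2 / 59.0 = 3.4847.
[out]/[in] = 10^(3.4847) = 3053.
[in] = 1.24 / 3053 = 0.0004061 mmol/L.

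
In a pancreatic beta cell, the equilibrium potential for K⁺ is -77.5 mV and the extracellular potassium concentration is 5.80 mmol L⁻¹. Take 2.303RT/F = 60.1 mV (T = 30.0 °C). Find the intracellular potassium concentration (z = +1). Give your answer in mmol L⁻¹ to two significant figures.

Nernst: E = (60.1/1) · log₁₀([out]/[in]), so log₁₀([out]/[in]) = -77.5 × 1 / 60.1 = -1.2895.
[out]/[in] = 10^(-1.2895) = 0.05134.
[in] = 5.80 / 0.05134 = 113 mmol L⁻¹.

110 mmol L⁻¹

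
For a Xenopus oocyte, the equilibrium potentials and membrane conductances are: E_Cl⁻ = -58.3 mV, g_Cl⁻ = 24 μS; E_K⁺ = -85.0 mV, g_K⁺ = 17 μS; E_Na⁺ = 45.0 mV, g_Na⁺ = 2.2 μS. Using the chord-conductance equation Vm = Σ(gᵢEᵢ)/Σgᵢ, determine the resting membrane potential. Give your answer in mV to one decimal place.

Σ gᵢEᵢ = 24·(-58.3) + 17·(-85.0) + 2.2·(45.0) = -2745.20
Σ gᵢ = 24 + 17 + 2.2 = 43.2
Vm = -2745.20 / 43.2 = -63.55 mV

-63.5 mV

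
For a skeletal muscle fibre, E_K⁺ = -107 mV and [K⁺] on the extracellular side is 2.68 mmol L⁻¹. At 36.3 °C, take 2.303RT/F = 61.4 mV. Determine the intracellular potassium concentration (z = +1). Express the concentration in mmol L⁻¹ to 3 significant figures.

Nernst: E = (61.4/1) · log₁₀([out]/[in]), so log₁₀([out]/[in]) = -107.0 × 1 / 61.4 = -1.7427.
[out]/[in] = 10^(-1.7427) = 0.01809.
[in] = 2.68 / 0.01809 = 148.2 mmol L⁻¹.

148 mmol L⁻¹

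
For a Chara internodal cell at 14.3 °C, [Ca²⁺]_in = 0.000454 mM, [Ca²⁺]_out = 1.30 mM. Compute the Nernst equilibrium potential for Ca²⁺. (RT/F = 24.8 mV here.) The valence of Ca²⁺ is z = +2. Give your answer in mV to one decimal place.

E = (24.8/z) · ln([Ca²⁺]_out/[Ca²⁺]_in) with z = +2.
= (24.8/2) · ln(1.30/0.000454) = 12.40 · ln(2863)
= 12.40 · (7.9598) = 98.70 mV

98.7 mV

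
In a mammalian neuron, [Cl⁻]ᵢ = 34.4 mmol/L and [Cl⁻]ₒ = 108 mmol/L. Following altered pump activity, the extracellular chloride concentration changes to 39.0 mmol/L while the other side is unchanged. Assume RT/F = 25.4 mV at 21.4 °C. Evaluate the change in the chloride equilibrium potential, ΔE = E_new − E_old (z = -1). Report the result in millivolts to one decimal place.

25.9 mV

E_old = (25.4/-1)·ln(108/34.4) = -29.06 mV
E_new = (25.4/-1)·ln(39.0/34.4) = -3.19 mV
ΔE = -3.19 − (-29.06) = 25.87 mV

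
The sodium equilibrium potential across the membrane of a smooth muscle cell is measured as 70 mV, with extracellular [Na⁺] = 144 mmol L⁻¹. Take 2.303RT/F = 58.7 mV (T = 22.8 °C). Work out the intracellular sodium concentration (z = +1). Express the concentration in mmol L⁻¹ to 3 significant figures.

9.24 mmol L⁻¹

Nernst: E = (58.7/1) · log₁₀([out]/[in]), so log₁₀([out]/[in]) = 70.0 × 1 / 58.7 = 1.1925.
[out]/[in] = 10^(1.1925) = 15.58.
[in] = 144 / 15.58 = 9.244 mmol L⁻¹.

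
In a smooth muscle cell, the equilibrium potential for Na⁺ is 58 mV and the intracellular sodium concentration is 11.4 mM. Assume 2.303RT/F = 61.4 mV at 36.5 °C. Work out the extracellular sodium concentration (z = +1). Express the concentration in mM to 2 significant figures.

100 mM

Nernst: E = (61.4/1) · log₁₀([out]/[in]), so log₁₀([out]/[in]) = 58.0 × 1 / 61.4 = 0.9446.
[out]/[in] = 10^(0.9446) = 8.803.
[out] = 8.803 × 11.4 = 100.4 mM.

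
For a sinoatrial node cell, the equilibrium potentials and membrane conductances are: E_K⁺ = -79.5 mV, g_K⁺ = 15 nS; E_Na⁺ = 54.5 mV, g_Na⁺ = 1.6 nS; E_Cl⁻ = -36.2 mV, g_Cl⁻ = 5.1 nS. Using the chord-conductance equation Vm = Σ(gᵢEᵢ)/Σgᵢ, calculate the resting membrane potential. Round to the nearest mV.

Σ gᵢEᵢ = 15·(-79.5) + 1.6·(54.5) + 5.1·(-36.2) = -1289.92
Σ gᵢ = 15 + 1.6 + 5.1 = 21.7
Vm = -1289.92 / 21.7 = -59.44 mV

-59 mV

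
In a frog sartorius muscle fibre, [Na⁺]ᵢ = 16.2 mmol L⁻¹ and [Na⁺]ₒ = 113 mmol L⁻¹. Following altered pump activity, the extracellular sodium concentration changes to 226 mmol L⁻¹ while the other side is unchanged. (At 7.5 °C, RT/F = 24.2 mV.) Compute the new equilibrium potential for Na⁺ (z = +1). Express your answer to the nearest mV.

64 mV

After the shift: [Na⁺]_out = 226, [Na⁺]_in = 16.2 mmol L⁻¹.
E_new = (24.2/1)·ln(226/16.2) = 24.20 · (2.6355) = 63.78 mV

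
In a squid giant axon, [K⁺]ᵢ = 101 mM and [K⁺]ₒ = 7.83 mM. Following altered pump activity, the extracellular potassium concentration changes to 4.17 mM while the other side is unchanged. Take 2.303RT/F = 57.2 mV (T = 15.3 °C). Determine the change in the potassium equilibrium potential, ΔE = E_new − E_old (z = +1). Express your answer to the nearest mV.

E_old = (57.2/1)·log₁₀(7.83/101) = -63.52 mV
E_new = (57.2/1)·log₁₀(4.17/101) = -79.18 mV
ΔE = -79.18 − (-63.52) = -15.65 mV

-16 mV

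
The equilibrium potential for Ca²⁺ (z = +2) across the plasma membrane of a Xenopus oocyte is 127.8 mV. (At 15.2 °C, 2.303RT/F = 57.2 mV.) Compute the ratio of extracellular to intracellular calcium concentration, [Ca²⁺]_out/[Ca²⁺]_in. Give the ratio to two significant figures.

log₁₀([out]/[in]) = E·z/(57.2) = 127.8 × 2 / 57.2 = 4.4685
[out]/[in] = 10^(4.4685) = 2.941e+04

29000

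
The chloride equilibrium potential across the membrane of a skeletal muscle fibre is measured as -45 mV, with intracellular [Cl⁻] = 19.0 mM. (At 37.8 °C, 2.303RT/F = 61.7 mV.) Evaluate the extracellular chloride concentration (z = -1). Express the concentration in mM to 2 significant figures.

100 mM

Nernst: E = (61.7/-1) · log₁₀([out]/[in]), so log₁₀([out]/[in]) = -45.0 × -1 / 61.7 = 0.7293.
[out]/[in] = 10^(0.7293) = 5.362.
[out] = 5.362 × 19.0 = 101.9 mM.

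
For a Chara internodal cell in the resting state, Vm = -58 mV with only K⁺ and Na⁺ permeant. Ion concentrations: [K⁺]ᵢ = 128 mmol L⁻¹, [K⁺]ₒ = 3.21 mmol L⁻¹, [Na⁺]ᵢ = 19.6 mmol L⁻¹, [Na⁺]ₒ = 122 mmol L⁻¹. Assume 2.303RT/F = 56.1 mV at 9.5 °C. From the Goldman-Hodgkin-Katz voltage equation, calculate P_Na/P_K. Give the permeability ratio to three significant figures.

0.0718

Let α = P_Na/P_K. GHK: Vm = 56.1·log₁₀[(Kₒ + α·Naₒ)/(Kᵢ + α·Naᵢ)].
10^(Vm/56.1) = 10^(-58.0/56.1) = 0.092498
So 0.092498·(Kᵢ + α·Naᵢ) = Kₒ + α·Naₒ → α = (0.092498·128.0 − 3.21) / (122.0 − 0.092498·19.6)
α = (11.84 − 3.21) / (122.0 − 1.813) = 8.63/120.2 = 0.0718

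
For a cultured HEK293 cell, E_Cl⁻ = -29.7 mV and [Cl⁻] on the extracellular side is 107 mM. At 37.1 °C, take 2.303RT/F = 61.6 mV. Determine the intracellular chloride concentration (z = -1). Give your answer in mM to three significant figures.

35.3 mM

Nernst: E = (61.6/-1) · log₁₀([out]/[in]), so log₁₀([out]/[in]) = -29.7 × -1 / 61.6 = 0.4821.
[out]/[in] = 10^(0.4821) = 3.035.
[in] = 107 / 3.035 = 35.26 mM.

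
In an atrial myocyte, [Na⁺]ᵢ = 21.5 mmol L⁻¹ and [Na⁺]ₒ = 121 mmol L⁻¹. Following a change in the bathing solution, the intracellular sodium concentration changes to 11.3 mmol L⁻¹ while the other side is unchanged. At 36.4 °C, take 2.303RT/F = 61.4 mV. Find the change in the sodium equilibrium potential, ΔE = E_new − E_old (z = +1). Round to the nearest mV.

17 mV

E_old = (61.4/1)·log₁₀(121/21.5) = 46.07 mV
E_new = (61.4/1)·log₁₀(121/11.3) = 63.22 mV
ΔE = 63.22 − (46.07) = 17.15 mV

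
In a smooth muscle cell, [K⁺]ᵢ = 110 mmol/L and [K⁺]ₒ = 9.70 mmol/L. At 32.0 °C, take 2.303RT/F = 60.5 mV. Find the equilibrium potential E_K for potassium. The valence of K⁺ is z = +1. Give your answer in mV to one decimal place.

-63.8 mV

E = (60.5/z) · log₁₀([K⁺]_out/[K⁺]_in) with z = +1.
= (60.5/1) · log₁₀(9.70/110) = 60.50 · log₁₀(0.08818)
= 60.50 · (-1.0546) = -63.80 mV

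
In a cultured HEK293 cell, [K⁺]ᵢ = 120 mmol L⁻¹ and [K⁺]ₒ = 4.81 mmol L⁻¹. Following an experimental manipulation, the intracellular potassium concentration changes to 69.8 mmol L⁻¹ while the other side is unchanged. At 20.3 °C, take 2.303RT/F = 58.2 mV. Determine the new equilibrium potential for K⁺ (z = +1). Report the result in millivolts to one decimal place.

After the shift: [K⁺]_out = 4.81, [K⁺]_in = 69.8 mmol L⁻¹.
E_new = (58.2/1)·log₁₀(4.81/69.8) = 58.20 · (-1.1617) = -67.61 mV

-67.6 mV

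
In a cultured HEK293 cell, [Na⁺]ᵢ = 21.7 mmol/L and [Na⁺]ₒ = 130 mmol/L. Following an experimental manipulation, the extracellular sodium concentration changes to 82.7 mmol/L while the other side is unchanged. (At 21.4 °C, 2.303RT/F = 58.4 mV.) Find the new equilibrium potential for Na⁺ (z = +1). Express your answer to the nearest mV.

34 mV

After the shift: [Na⁺]_out = 82.7, [Na⁺]_in = 21.7 mmol/L.
E_new = (58.4/1)·log₁₀(82.7/21.7) = 58.40 · (0.5810) = 33.93 mV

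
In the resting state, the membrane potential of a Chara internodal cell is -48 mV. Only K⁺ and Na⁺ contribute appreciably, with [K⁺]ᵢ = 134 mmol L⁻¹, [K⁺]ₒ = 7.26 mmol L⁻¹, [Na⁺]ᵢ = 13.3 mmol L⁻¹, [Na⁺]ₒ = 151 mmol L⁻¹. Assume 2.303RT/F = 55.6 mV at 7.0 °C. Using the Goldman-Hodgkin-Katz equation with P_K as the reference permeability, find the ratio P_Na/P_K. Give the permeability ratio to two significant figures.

0.074

Let α = P_Na/P_K. GHK: Vm = 55.6·log₁₀[(Kₒ + α·Naₒ)/(Kᵢ + α·Naᵢ)].
10^(Vm/55.6) = 10^(-48.0/55.6) = 0.13699
So 0.13699·(Kᵢ + α·Naᵢ) = Kₒ + α·Naₒ → α = (0.13699·134.0 − 7.26) / (151.0 − 0.13699·13.3)
α = (18.36 − 7.26) / (151.0 − 1.822) = 11.1/149.2 = 0.07439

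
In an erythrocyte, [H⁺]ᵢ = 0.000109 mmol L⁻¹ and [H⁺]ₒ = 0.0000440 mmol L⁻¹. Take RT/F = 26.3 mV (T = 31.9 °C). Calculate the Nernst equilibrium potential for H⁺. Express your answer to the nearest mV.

-24 mV

E = (26.3/z) · ln([H⁺]_out/[H⁺]_in) with z = +1.
= (26.3/1) · ln(0.0000440/0.000109) = 26.30 · ln(0.4037)
= 26.30 · (-0.9072) = -23.86 mV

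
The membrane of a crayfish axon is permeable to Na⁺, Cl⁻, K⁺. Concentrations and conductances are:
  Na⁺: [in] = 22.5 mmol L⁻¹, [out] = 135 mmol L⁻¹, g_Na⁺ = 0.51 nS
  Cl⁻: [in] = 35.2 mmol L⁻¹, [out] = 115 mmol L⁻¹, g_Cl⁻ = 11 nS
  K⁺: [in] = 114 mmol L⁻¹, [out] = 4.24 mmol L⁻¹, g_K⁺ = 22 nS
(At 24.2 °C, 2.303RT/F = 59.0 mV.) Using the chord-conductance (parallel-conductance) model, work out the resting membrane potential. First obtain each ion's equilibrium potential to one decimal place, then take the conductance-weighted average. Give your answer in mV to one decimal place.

E_Na⁺ = (59.0/1)·log₁₀(135/22.5) = 45.9 mV
E_Cl⁻ = (59.0/-1)·log₁₀(115/35.2) = -30.3 mV
E_K⁺ = (59.0/1)·log₁₀(4.24/114) = -84.3 mV
Vm = (Σ gᵢEᵢ)/(Σ gᵢ) = (0.51·45.9 + 11·-30.3 + 22·-84.3) / (0.51 + 11 + 22)
= -2164.49 / 33.51 = -64.59 mV

-64.6 mV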